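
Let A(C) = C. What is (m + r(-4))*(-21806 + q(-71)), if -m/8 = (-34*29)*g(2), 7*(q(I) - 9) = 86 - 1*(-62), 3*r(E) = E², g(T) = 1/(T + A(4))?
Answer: -201208920/7 ≈ -2.8744e+7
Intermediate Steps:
g(T) = 1/(4 + T) (g(T) = 1/(T + 4) = 1/(4 + T))
r(E) = E²/3
q(I) = 211/7 (q(I) = 9 + (86 - 1*(-62))/7 = 9 + (86 + 62)/7 = 9 + (⅐)*148 = 9 + 148/7 = 211/7)
m = 3944/3 (m = -8*(-34*29)/(4 + 2) = -(-7888)/6 = -8*(-493/3) = 3944/3 ≈ 1314.7)
(m + r(-4))*(-21806 + q(-71)) = (3944/3 + (⅓)*(-4)²)*(-21806 + 211/7) = (3944/3 + (⅓)*16)*(-152431/7) = (3944/3 + 16/3)*(-152431/7) = 1320*(-152431/7) = -201208920/7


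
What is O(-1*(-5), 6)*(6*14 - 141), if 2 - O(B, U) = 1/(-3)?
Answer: -133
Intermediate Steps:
O(B, U) = 7/3 (O(B, U) = 2 - 1/(-3) = 2 - 1*(-⅓) = 2 + ⅓ = 7/3)
O(-1*(-5), 6)*(6*14 - 141) = 7*(6*14 - 141)/3 = 7*(84 - 141)/3 = (7/3)*(-57) = -133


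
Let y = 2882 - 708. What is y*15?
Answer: 32610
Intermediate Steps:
y = 2174
y*15 = 2174*15 = 32610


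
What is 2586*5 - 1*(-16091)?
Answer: 29021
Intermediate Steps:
2586*5 - 1*(-16091) = 12930 + 16091 = 29021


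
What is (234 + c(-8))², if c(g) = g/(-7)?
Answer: 2709316/49 ≈ 55292.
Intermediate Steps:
c(g) = -g/7 (c(g) = g*(-⅐) = -g/7)
(234 + c(-8))² = (234 - ⅐*(-8))² = (234 + 8/7)² = (1646/7)² = 2709316/49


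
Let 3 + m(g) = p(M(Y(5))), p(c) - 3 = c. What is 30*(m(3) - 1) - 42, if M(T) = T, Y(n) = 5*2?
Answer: 228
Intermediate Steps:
Y(n) = 10
p(c) = 3 + c
m(g) = 10 (m(g) = -3 + (3 + 10) = -3 + 13 = 10)
30*(m(3) - 1) - 42 = 30*(10 - 1) - 42 = 30*9 - 42 = 270 - 42 = 228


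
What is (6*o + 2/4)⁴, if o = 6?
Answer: 28398241/16 ≈ 1.7749e+6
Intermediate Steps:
(6*o + 2/4)⁴ = (6*6 + 2/4)⁴ = (36 + 2*(¼))⁴ = (36 + ½)⁴ = (73/2)⁴ = 28398241/16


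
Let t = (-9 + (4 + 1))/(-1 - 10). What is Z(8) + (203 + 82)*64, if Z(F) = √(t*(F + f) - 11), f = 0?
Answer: 18240 + I*√979/11 ≈ 18240.0 + 2.8445*I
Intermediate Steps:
t = 4/11 (t = (-9 + 5)/(-11) = -4*(-1/11) = 4/11 ≈ 0.36364)
Z(F) = √(-11 + 4*F/11) (Z(F) = √(4*(F + 0)/11 - 11) = √(4*F/11 - 11) = √(-11 + 4*F/11))
Z(8) + (203 + 82)*64 = √(-1331 + 44*8)/11 + (203 + 82)*64 = √(-1331 + 352)/11 + 285*64 = √(-979)/11 + 18240 = (I*√979)/11 + 18240 = I*√979/11 + 18240 = 18240 + I*√979/11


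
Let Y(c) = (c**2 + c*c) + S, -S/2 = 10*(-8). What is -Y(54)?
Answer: -5992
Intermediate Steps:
S = 160 (S = -20*(-8) = -2*(-80) = 160)
Y(c) = 160 + 2*c**2 (Y(c) = (c**2 + c*c) + 160 = (c**2 + c**2) + 160 = 2*c**2 + 160 = 160 + 2*c**2)
-Y(54) = -(160 + 2*54**2) = -(160 + 2*2916) = -(160 + 5832) = -1*5992 = -5992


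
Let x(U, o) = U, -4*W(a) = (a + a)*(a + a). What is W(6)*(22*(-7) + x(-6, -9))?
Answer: 5760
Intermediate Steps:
W(a) = -a² (W(a) = -(a + a)*(a + a)/4 = -2*a*2*a/4 = -a²)
W(6)*(22*(-7) + x(-6, -9)) = (-1*6²)*(22*(-7) - 6) = (-1*36)*(-154 - 6) = -36*(-160) = 5760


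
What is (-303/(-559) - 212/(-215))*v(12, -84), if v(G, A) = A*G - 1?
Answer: -4309439/2795 ≈ -1541.8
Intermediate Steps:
v(G, A) = -1 + A*G
(-303/(-559) - 212/(-215))*v(12, -84) = (-303/(-559) - 212/(-215))*(-1 - 84*12) = (-303*(-1/559) - 212*(-1/215))*(-1 - 1008) = (303/559 + 212/215)*(-1009) = (4271/2795)*(-1009) = -4309439/2795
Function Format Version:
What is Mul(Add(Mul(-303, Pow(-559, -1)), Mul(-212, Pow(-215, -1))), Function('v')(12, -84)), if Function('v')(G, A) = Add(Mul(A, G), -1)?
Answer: Rational(-4309439, 2795) ≈ -1541.8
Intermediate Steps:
Function('v')(G, A) = Add(-1, Mul(A, G))
Mul(Add(Mul(-303, Pow(-559, -1)), Mul(-212, Pow(-215, -1))), Function('v')(12, -84)) = Mul(Add(Mul(-303, Pow(-559, -1)), Mul(-212, Pow(-215, -1))), Add(-1, Mul(-84, 12))) = Mul(Add(Mul(-303, Rational(-1, 559)), Mul(-212, Rational(-1, 215))), Add(-1, -1008)) = Mul(Add(Rational(303, 559), Rational(212, 215)), -1009) = Mul(Rational(4271, 2795), -1009) = Rational(-4309439, 2795)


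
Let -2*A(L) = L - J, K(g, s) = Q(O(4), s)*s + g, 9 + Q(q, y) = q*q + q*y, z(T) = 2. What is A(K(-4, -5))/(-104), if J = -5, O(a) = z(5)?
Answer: 19/52 ≈ 0.36538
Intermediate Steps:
O(a) = 2
Q(q, y) = -9 + q² + q*y (Q(q, y) = -9 + (q*q + q*y) = -9 + (q² + q*y) = -9 + q² + q*y)
K(g, s) = g + s*(-5 + 2*s) (K(g, s) = (-9 + 2² + 2*s)*s + g = (-9 + 4 + 2*s)*s + g = (-5 + 2*s)*s + g = s*(-5 + 2*s) + g = g + s*(-5 + 2*s))
A(L) = -5/2 - L/2 (A(L) = -(L - 1*(-5))/2 = -(L + 5)/2 = -(5 + L)/2 = -5/2 - L/2)
A(K(-4, -5))/(-104) = (-5/2 - (-4 - 5*(-5 + 2*(-5)))/2)/(-104) = (-5/2 - (-4 - 5*(-5 - 10))/2)*(-1/104) = (-5/2 - (-4 - 5*(-15))/2)*(-1/104) = (-5/2 - (-4 + 75)/2)*(-1/104) = (-5/2 - ½*71)*(-1/104) = (-5/2 - 71/2)*(-1/104) = -38*(-1/104) = 19/52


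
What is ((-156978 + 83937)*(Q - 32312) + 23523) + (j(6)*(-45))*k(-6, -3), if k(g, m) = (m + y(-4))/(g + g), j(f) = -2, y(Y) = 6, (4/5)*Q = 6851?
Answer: 6938477715/4 ≈ 1.7346e+9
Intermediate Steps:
Q = 34255/4 (Q = (5/4)*6851 = 34255/4 ≈ 8563.8)
k(g, m) = (6 + m)/(2*g) (k(g, m) = (m + 6)/(g + g) = (6 + m)/((2*g)) = (6 + m)*(1/(2*g)) = (6 + m)/(2*g))
((-156978 + 83937)*(Q - 32312) + 23523) + (j(6)*(-45))*k(-6, -3) = ((-156978 + 83937)*(34255/4 - 32312) + 23523) + (-2*(-45))*((1/2)*(6 - 3)/(-6)) = (-73041*(-94993/4) + 23523) + 90*((1/2)*(-1/6)*3) = (6938383713/4 + 23523) + 90*(-1/4) = 6938477805/4 - 45/2 = 6938477715/4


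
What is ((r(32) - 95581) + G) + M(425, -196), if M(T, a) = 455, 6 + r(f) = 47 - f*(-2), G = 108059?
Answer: 13038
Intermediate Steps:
r(f) = 41 + 2*f (r(f) = -6 + (47 - f*(-2)) = -6 + (47 - (-2)*f) = -6 + (47 + 2*f) = 41 + 2*f)
((r(32) - 95581) + G) + M(425, -196) = (((41 + 2*32) - 95581) + 108059) + 455 = (((41 + 64) - 95581) + 108059) + 455 = ((105 - 95581) + 108059) + 455 = (-95476 + 108059) + 455 = 12583 + 455 = 13038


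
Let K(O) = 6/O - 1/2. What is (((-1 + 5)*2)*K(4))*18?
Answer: 144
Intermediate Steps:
K(O) = -½ + 6/O (K(O) = 6/O - 1*½ = 6/O - ½ = -½ + 6/O)
(((-1 + 5)*2)*K(4))*18 = (((-1 + 5)*2)*((½)*(12 - 1*4)/4))*18 = ((4*2)*((½)*(¼)*(12 - 4)))*18 = (8*((½)*(¼)*8))*18 = (8*1)*18 = 8*18 = 144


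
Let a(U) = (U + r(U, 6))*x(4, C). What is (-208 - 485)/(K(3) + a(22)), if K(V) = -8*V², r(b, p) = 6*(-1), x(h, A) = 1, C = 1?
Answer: 99/8 ≈ 12.375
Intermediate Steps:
r(b, p) = -6
a(U) = -6 + U (a(U) = (U - 6)*1 = (-6 + U)*1 = -6 + U)
(-208 - 485)/(K(3) + a(22)) = (-208 - 485)/(-8*3² + (-6 + 22)) = -693/(-8*9 + 16) = -693/(-72 + 16) = -693/(-56) = -693*(-1/56) = 99/8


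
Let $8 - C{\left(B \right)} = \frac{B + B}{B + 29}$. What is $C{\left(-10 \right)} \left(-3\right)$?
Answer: $- \frac{516}{19} \approx -27.158$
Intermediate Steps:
$C{\left(B \right)} = 8 - \frac{2 B}{29 + B}$ ($C{\left(B \right)} = 8 - \frac{B + B}{B + 29} = 8 - \frac{2 B}{29 + B}$)
$C{\left(-10 \right)} \left(-3\right) = \frac{2 \left(116 + 3 \left(-10\right)\right)}{29 - 10} \left(-3\right) = \frac{2 \left(116 - 30\right)}{19} \left(-3\right) = 2 \cdot \frac{1}{19} \cdot 86 \left(-3\right) = \frac{172}{19} \left(-3\right) = - \frac{516}{19}$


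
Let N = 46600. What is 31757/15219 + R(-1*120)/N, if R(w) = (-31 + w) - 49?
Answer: 7384162/3546027 ≈ 2.0824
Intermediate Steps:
R(w) = -80 + w
31757/15219 + R(-1*120)/N = 31757/15219 + (-80 - 1*120)/46600 = 31757*(1/15219) + (-80 - 120)*(1/46600) = 31757/15219 - 200*1/46600 = 31757/15219 - 1/233 = 7384162/3546027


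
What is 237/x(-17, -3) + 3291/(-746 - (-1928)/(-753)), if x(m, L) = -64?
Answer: -146094357/18037312 ≈ -8.0996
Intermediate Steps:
237/x(-17, -3) + 3291/(-746 - (-1928)/(-753)) = 237/(-64) + 3291/(-746 - (-1928)/(-753)) = 237*(-1/64) + 3291/(-746 - (-1928)*(-1)/753) = -237/64 + 3291/(-746 - 1*1928/753) = -237/64 + 3291/(-746 - 1928/753) = -237/64 + 3291/(-563666/753) = -237/64 + 3291*(-753/563666) = -237/64 - 2478123/563666 = -146094357/18037312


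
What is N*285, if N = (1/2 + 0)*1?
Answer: 285/2 ≈ 142.50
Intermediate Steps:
N = 1/2 (N = (1/2 + 0)*1 = (1/2)*1 = 1/2 ≈ 0.50000)
N*285 = (1/2)*285 = 285/2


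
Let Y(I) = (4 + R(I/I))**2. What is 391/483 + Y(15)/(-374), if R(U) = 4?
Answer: 2507/3927 ≈ 0.63840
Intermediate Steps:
Y(I) = 64 (Y(I) = (4 + 4)**2 = 8**2 = 64)
391/483 + Y(15)/(-374) = 391/483 + 64/(-374) = 391*(1/483) + 64*(-1/374) = 17/21 - 32/187 = 2507/3927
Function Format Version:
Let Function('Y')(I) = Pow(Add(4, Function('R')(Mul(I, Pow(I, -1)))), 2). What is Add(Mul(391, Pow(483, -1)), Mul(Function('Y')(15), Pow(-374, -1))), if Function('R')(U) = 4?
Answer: Rational(2507, 3927) ≈ 0.63840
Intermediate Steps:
Function('Y')(I) = 64 (Function('Y')(I) = Pow(Add(4, 4), 2) = Pow(8, 2) = 64)
Add(Mul(391, Pow(483, -1)), Mul(Function('Y')(15), Pow(-374, -1))) = Add(Mul(391, Pow(483, -1)), Mul(64, Pow(-374, -1))) = Add(Mul(391, Rational(1, 483)), Mul(64, Rational(-1, 374))) = Add(Rational(17, 21), Rational(-32, 187)) = Rational(2507, 3927)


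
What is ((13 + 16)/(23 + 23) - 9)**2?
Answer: 148225/2116 ≈ 70.050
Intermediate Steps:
((13 + 16)/(23 + 23) - 9)**2 = (29/46 - 9)**2 = (-385/46)**2 = 148225/2116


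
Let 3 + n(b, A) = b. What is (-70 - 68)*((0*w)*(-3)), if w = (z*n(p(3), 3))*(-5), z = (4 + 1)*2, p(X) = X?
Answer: 0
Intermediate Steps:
n(b, A) = -3 + b
z = 10 (z = 5*2 = 10)
w = 0 (w = (10*(-3 + 3))*(-5) = (10*0)*(-5) = 0*(-5) = 0)
(-70 - 68)*((0*w)*(-3)) = (-70 - 68)*((0*0)*(-3)) = -0*(-3) = -138*0 = 0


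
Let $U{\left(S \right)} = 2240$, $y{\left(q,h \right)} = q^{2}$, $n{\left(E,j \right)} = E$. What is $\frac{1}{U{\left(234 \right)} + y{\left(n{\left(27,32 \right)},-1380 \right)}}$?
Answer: $\frac{1}{2969} \approx 0.00033681$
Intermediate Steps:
$\frac{1}{U{\left(234 \right)} + y{\left(n{\left(27,32 \right)},-1380 \right)}} = \frac{1}{2240 + 27^{2}} = \frac{1}{2240 + 729} = \frac{1}{2969}$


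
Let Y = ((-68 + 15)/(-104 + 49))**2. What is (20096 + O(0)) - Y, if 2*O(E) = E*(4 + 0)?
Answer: 60787591/3025 ≈ 20095.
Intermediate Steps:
O(E) = 2*E (O(E) = (E*(4 + 0))/2 = (E*4)/2 = (4*E)/2 = 2*E)
Y = 2809/3025 (Y = (-53/(-55))**2 = (-53*(-1/55))**2 = (53/55)**2 = 2809/3025 ≈ 0.92859)
(20096 + O(0)) - Y = (20096 + 2*0) - 1*2809/3025 = (20096 + 0) - 2809/3025 = 20096 - 2809/3025 = 60787591/3025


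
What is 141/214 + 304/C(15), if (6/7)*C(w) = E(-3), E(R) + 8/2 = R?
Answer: -383427/10486 ≈ -36.566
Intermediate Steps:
E(R) = -4 + R
C(w) = -49/6 (C(w) = 7*(-4 - 3)/6 = (7/6)*(-7) = -49/6)
141/214 + 304/C(15) = 141/214 + 304/(-49/6) = 141*(1/214) + 304*(-6/49) = 141/214 - 1824/49 = -383427/10486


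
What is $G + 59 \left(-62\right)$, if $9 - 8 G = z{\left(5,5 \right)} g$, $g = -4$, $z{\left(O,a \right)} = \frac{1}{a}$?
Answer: $- \frac{146271}{40} \approx -3656.8$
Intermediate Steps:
$G = \frac{49}{40}$ ($G = \frac{9}{8} - \frac{\frac{1}{5} \left(-4\right)}{8} = \frac{9}{8} - - \frac{1}{10} = \frac{9}{8} + \frac{1}{10} = \frac{49}{40} \approx 1.225$)
$G + 59 \left(-62\right) = \frac{49}{40} + 59 \left(-62\right) = \frac{49}{40} - 3658 = - \frac{146271}{40}$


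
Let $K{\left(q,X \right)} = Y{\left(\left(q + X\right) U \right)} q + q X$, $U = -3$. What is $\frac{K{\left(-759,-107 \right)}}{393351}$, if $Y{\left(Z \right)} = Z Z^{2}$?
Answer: $- \frac{4436474184505}{131117} \approx -3.3836 \cdot 10^{7}$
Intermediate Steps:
$Y{\left(Z \right)} = Z^{3}$
$K{\left(q,X \right)} = X q + q \left(- 3 X - 3 q\right)^{3}$ ($K{\left(q,X \right)} = \left(\left(q + X\right) \left(-3\right)\right)^{3} q + q X = \left(\left(X + q\right) \left(-3\right)\right)^{3} q + X q = \left(- 3 X - 3 q\right)^{3} q + X q = q \left(- 3 X - 3 q\right)^{3} + X q = X q + q \left(- 3 X - 3 q\right)^{3}$)
$\frac{K{\left(-759,-107 \right)}}{393351} = \frac{\left(-759\right) \left(-107 - 27 \left(-107 - 759\right)^{3}\right)}{393351} = - 759 \left(-107 - 27 \left(-866\right)^{3}\right) \frac{1}{393351} = - 759 \left(-107 - -17535471192\right) \frac{1}{393351} = - 759 \left(-107 + 17535471192\right) \frac{1}{393351} = \left(-759\right) 17535471085 \cdot \frac{1}{393351} = \left(-13309422553515\right) \frac{1}{393351} = - \frac{4436474184505}{131117}$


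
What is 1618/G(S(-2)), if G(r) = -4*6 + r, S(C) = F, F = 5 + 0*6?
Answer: -1618/19 ≈ -85.158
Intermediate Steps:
F = 5 (F = 5 + 0 = 5)
S(C) = 5
G(r) = -24 + r
1618/G(S(-2)) = 1618/(-24 + 5) = 1618/(-19) = 1618*(-1/19) = -1618/19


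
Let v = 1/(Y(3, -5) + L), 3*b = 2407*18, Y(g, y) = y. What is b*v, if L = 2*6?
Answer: 14442/7 ≈ 2063.1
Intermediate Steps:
b = 14442 (b = (2407*18)/3 = (⅓)*43326 = 14442)
L = 12
v = ⅐ (v = 1/(-5 + 12) = 1/7 = ⅐ ≈ 0.14286)
b*v = 14442*(⅐) = 14442/7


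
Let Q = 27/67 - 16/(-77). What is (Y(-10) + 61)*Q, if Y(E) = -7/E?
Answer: 1944167/51590 ≈ 37.685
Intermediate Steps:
Q = 3151/5159 (Q = 27*(1/67) - 16*(-1/77) = 27/67 + 16/77 = 3151/5159 ≈ 0.61078)
(Y(-10) + 61)*Q = (-7/(-10) + 61)*(3151/5159) = (-7*(-⅒) + 61)*(3151/5159) = (7/10 + 61)*(3151/5159) = (617/10)*(3151/5159) = 1944167/51590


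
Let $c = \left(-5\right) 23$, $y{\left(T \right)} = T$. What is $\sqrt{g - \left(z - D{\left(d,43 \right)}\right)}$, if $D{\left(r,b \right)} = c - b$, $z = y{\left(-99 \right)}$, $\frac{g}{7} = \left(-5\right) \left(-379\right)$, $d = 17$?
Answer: $\sqrt{13206} \approx 114.92$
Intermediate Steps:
$g = 13265$ ($g = 7 \left(\left(-5\right) \left(-379\right)\right) = 7 \cdot 1895 = 13265$)
$z = -99$
$c = -115$
$D{\left(r,b \right)} = -115 - b$
$\sqrt{g - \left(z - D{\left(d,43 \right)}\right)} = \sqrt{13265 - 59} = \sqrt{13206}$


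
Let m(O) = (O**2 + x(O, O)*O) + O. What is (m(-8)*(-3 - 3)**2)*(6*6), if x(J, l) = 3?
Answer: 41472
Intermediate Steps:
m(O) = O**2 + 4*O (m(O) = (O**2 + 3*O) + O = O**2 + 4*O)
(m(-8)*(-3 - 3)**2)*(6*6) = ((-8*(4 - 8))*(-3 - 3)**2)*(6*6) = (-8*(-4)*(-6)**2)*36 = (32*36)*36 = 1152*36 = 41472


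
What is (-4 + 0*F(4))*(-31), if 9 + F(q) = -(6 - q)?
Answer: 124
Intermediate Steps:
F(q) = -15 + q (F(q) = -9 - (6 - q) = -9 + (-6 + q) = -15 + q)
(-4 + 0*F(4))*(-31) = (-4 + 0*(-15 + 4))*(-31) = (-4 + 0*(-11))*(-31) = (-4 + 0)*(-31) = -4*(-31) = 124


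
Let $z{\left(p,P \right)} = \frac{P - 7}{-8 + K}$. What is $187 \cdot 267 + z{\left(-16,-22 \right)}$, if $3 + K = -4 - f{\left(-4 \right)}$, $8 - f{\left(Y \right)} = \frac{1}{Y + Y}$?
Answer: $\frac{9237097}{185} \approx 49930.0$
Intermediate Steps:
$f{\left(Y \right)} = 8 - \frac{1}{2 Y}$ ($f{\left(Y \right)} = 8 - \frac{1}{Y + Y} = 8 - \frac{1}{2 Y}$)
$K = - \frac{121}{8}$ ($K = -3 - \left(12 + \frac{1}{8}\right) = -3 - \frac{97}{8} = - \frac{121}{8} \approx -15.125$)
$z{\left(p,P \right)} = \frac{56}{185} - \frac{8 P}{185}$ ($z{\left(p,P \right)} = \frac{P - 7}{-8 - \frac{121}{8}} = \frac{-7 + P}{- \frac{185}{8}} = \left(-7 + P\right) \left(- \frac{8}{185}\right) = \frac{56}{185} - \frac{8 P}{185}$)
$187 \cdot 267 + z{\left(-16,-22 \right)} = 187 \cdot 267 + \left(\frac{56}{185} - - \frac{176}{185}\right) = 49929 + \left(\frac{56}{185} + \frac{176}{185}\right) = 49929 + \frac{232}{185} = \frac{9237097}{185}$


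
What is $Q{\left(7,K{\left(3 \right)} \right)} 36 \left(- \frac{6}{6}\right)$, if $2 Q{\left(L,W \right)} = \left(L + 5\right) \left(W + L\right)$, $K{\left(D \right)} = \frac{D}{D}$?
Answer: $-1728$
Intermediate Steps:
$K{\left(D \right)} = 1$
$Q{\left(L,W \right)} = \frac{\left(5 + L\right) \left(L + W\right)}{2}$ ($Q{\left(L,W \right)} = \frac{\left(L + 5\right) \left(W + L\right)}{2} = \frac{\left(5 + L\right) \left(L + W\right)}{2}$)
$Q{\left(7,K{\left(3 \right)} \right)} 36 \left(- \frac{6}{6}\right) = \left(\frac{7^{2}}{2} + \frac{5}{2} \cdot 7 + \frac{5}{2} \cdot 1 + \frac{1}{2} \cdot 7 \cdot 1\right) 36 \left(- \frac{6}{6}\right) = \left(\frac{1}{2} \cdot 49 + \frac{35}{2} + \frac{5}{2} + \frac{7}{2}\right) 36 \left(\left(-6\right) \frac{1}{6}\right) = \left(\frac{49}{2} + \frac{35}{2} + \frac{5}{2} + \frac{7}{2}\right) 36 \left(-1\right) = 48 \cdot 36 \left(-1\right) = 1728 \left(-1\right) = -1728$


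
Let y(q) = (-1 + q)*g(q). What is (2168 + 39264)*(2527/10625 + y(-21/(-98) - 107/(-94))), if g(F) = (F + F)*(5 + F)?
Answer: 98714349275617896/378369945625 ≈ 2.6089e+5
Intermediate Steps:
g(F) = 2*F*(5 + F) (g(F) = (2*F)*(5 + F) = 2*F*(5 + F))
y(q) = 2*q*(-1 + q)*(5 + q) (y(q) = (-1 + q)*(2*q*(5 + q)) = 2*q*(-1 + q)*(5 + q))
(2168 + 39264)*(2527/10625 + y(-21/(-98) - 107/(-94))) = (2168 + 39264)*(2527/10625 + 2*(-21/(-98) - 107/(-94))*(-1 + (-21/(-98) - 107/(-94)))*(5 + (-21/(-98) - 107/(-94)))) = 41432*(2527*(1/10625) + 2*(-21*(-1/98) - 107*(-1/94))*(-1 + (-21*(-1/98) - 107*(-1/94)))*(5 + (-21*(-1/98) - 107*(-1/94)))) = 41432*(2527/10625 + 2*(3/14 + 107/94)*(-1 + (3/14 + 107/94))*(5 + (3/14 + 107/94))) = 41432*(2527/10625 + 2*(445/329)*(-1 + 445/329)*(5 + 445/329)) = 41432*(2527/10625 + 2*(445/329)*(116/329)*(2090/329)) = 41432*(2527/10625 + 215771600/35611289) = 41432*(2382562977303/378369945625) = 98714349275617896/378369945625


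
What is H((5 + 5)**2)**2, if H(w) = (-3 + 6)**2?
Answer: 81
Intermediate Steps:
H(w) = 9 (H(w) = 3**2 = 9)
H((5 + 5)**2)**2 = 9**2 = 81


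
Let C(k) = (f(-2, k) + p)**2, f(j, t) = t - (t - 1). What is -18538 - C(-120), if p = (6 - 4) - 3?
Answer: -18538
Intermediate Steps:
f(j, t) = 1 (f(j, t) = t - (-1 + t) = t + (1 - t) = 1)
p = -1 (p = 2 - 3 = -1)
C(k) = 0 (C(k) = (1 - 1)**2 = 0**2 = 0)
-18538 - C(-120) = -18538 - 1*0 = -18538 + 0 = -18538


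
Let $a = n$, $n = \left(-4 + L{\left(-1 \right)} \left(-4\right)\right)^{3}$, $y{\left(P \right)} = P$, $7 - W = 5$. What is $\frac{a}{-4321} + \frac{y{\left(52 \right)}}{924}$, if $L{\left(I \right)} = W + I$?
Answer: $\frac{174445}{998151} \approx 0.17477$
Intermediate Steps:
$W = 2$ ($W = 7 - 5 = 2$)
$L{\left(I \right)} = 2 + I$
$n = -512$ ($n = \left(-4 + \left(2 - 1\right) \left(-4\right)\right)^{3} = \left(-4 + 1 \left(-4\right)\right)^{3} = \left(-4 - 4\right)^{3} = \left(-8\right)^{3} = -512$)
$a = -512$
$\frac{a}{-4321} + \frac{y{\left(52 \right)}}{924} = - \frac{512}{-4321} + \frac{52}{924} = \left(-512\right) \left(- \frac{1}{4321}\right) + 52 \cdot \frac{1}{924} = \frac{512}{4321} + \frac{13}{231} = \frac{174445}{998151}$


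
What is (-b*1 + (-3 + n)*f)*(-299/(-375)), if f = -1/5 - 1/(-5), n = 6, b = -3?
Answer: 299/125 ≈ 2.3920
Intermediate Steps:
f = 0 (f = -1*⅕ - 1*(-⅕) = -⅕ + ⅕ = 0)
(-b*1 + (-3 + n)*f)*(-299/(-375)) = (-1*(-3)*1 + (-3 + 6)*0)*(-299/(-375)) = (3*1 + 3*0)*(-299*(-1/375)) = (3 + 0)*(299/375) = 3*(299/375) = 299/125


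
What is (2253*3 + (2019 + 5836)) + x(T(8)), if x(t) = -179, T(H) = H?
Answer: 14435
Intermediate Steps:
(2253*3 + (2019 + 5836)) + x(T(8)) = (2253*3 + (2019 + 5836)) - 179 = (6759 + 7855) - 179 = 14614 - 179 = 14435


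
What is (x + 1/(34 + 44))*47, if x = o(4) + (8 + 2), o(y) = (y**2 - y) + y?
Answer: 95363/78 ≈ 1222.6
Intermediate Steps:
o(y) = y**2
x = 26 (x = 4**2 + (8 + 2) = 16 + 10 = 26)
(x + 1/(34 + 44))*47 = (26 + 1/(34 + 44))*47 = (26 + 1/78)*47 = (2029/78)*47 = 95363/78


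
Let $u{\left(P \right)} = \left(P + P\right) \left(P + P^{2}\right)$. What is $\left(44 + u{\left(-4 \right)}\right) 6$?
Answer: $-312$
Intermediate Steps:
$u{\left(P \right)} = 2 P \left(P + P^{2}\right)$
$\left(44 + u{\left(-4 \right)}\right) 6 = \left(44 + 2 \left(-4\right)^{2} \left(1 - 4\right)\right) 6 = \left(44 + 2 \cdot 16 \left(-3\right)\right) 6 = \left(44 - 96\right) 6 = \left(-52\right) 6 = -312$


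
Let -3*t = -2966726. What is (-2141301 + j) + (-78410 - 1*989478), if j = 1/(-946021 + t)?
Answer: -412903884304/128663 ≈ -3.2092e+6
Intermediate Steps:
t = 2966726/3 (t = -1/3*(-2966726) = 2966726/3 ≈ 9.8891e+5)
j = 3/128663 (j = 1/(-946021 + 2966726/3) = 1/(128663/3) = 3/128663 ≈ 2.3317e-5)
(-2141301 + j) + (-78410 - 1*989478) = (-2141301 + 3/128663) + (-78410 - 1*989478) = -275506210560/128663 + (-78410 - 989478) = -275506210560/128663 - 1067888 = -412903884304/128663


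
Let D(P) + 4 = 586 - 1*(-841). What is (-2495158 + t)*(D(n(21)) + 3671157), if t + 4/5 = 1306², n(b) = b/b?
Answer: -2899585644824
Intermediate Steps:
n(b) = 1
t = 8528176/5 (t = -⅘ + 1306² = -⅘ + 1705636 = 8528176/5 ≈ 1.7056e+6)
D(P) = 1423 (D(P) = -4 + (586 - 1*(-841)) = -4 + (586 + 841) = -4 + 1427 = 1423)
(-2495158 + t)*(D(n(21)) + 3671157) = (-2495158 + 8528176/5)*(1423 + 3671157) = -3947614/5*3672580 = -2899585644824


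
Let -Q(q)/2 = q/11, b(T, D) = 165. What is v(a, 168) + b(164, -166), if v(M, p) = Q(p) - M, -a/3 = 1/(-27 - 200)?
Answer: 335700/2497 ≈ 134.44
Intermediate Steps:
Q(q) = -2*q/11
a = 3/227 (a = -3/(-27 - 200) = -3/(-227) = -3*(-1/227) = 3/227 ≈ 0.013216)
v(M, p) = -M - 2*p/11 (v(M, p) = -2*p/11 - M = -M - 2*p/11)
v(a, 168) + b(164, -166) = (-1*3/227 - 2/11*168) + 165 = (-3/227 - 336/11) + 165 = -76305/2497 + 165 = 335700/2497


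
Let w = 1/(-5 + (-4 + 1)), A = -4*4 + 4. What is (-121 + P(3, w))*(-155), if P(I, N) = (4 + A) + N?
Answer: 160115/8 ≈ 20014.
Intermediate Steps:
A = -12 (A = -16 + 4 = -12)
w = -⅛ (w = 1/(-5 - 3) = 1/(-8) = -⅛ ≈ -0.12500)
P(I, N) = -8 + N (P(I, N) = (4 - 12) + N = -8 + N)
(-121 + P(3, w))*(-155) = (-121 + (-8 - ⅛))*(-155) = (-121 - 65/8)*(-155) = -1033/8*(-155) = 160115/8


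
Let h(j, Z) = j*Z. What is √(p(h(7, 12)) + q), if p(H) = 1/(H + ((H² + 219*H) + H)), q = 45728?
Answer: √7503786467205/12810 ≈ 213.84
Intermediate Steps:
h(j, Z) = Z*j
p(H) = 1/(H² + 221*H) (p(H) = 1/(H + (H² + 220*H)) = 1/(H² + 221*H))
√(p(h(7, 12)) + q) = √(1/(((12*7))*(221 + 12*7)) + 45728) = √(1/(84*(221 + 84)) + 45728) = √((1/84)/305 + 45728) = √((1/84)*(1/305) + 45728) = √(1/25620 + 45728) = √(1171551361/25620) = √7503786467205/12810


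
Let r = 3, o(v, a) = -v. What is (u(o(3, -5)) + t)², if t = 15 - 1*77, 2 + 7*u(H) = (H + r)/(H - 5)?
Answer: 190096/49 ≈ 3879.5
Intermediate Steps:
u(H) = -2/7 + (3 + H)/(7*(-5 + H)) (u(H) = -2/7 + ((H + 3)/(H - 5))/7 = -2/7 + ((3 + H)/(-5 + H))/7 = -2/7 + (3 + H)/(7*(-5 + H)))
t = -62 (t = 15 - 77 = -62)
(u(o(3, -5)) + t)² = ((13 - (-1)*3)/(7*(-5 - 1*3)) - 62)² = ((13 - 1*(-3))/(7*(-5 - 3)) - 62)² = ((⅐)*(13 + 3)/(-8) - 62)² = ((⅐)*(-⅛)*16 - 62)² = (-2/7 - 62)² = (-436/7)² = 190096/49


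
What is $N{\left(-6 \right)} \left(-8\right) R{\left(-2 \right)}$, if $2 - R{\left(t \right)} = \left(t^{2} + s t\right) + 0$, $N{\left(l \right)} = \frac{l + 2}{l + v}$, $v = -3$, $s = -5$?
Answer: $\frac{128}{3} \approx 42.667$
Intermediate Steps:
$N{\left(l \right)} = \frac{2 + l}{-3 + l}$ ($N{\left(l \right)} = \frac{l + 2}{l - 3} = \frac{2 + l}{-3 + l}$)
$R{\left(t \right)} = 2 - t^{2} + 5 t$ ($R{\left(t \right)} = 2 - \left(\left(t^{2} - 5 t\right) + 0\right) = 2 - \left(t^{2} - 5 t\right) = 2 - t^{2} + 5 t$)
$N{\left(-6 \right)} \left(-8\right) R{\left(-2 \right)} = \frac{2 - 6}{-3 - 6} \left(-8\right) \left(2 - \left(-2\right)^{2} + 5 \left(-2\right)\right) = \frac{1}{-9} \left(-4\right) \left(-8\right) \left(2 - 4 - 10\right) = \left(- \frac{1}{9}\right) \left(-4\right) \left(-8\right) \left(2 - 4 - 10\right) = \frac{4}{9} \left(-8\right) \left(-12\right) = \left(- \frac{32}{9}\right) \left(-12\right) = \frac{128}{3}$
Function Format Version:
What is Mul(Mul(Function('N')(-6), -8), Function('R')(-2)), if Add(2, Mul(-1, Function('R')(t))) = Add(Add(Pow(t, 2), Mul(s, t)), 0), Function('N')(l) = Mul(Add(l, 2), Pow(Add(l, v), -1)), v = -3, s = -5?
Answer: Rational(128, 3) ≈ 42.667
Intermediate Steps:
Function('N')(l) = Mul(Pow(Add(-3, l), -1), Add(2, l)) (Function('N')(l) = Mul(Add(l, 2), Pow(Add(l, -3), -1)) = Mul(Add(2, l), Pow(Add(-3, l), -1)) = Mul(Pow(Add(-3, l), -1), Add(2, l)))
Function('R')(t) = Add(2, Mul(-1, Pow(t, 2)), Mul(5, t)) (Function('R')(t) = Add(2, Mul(-1, Add(Add(Pow(t, 2), Mul(-5, t)), 0))) = Add(2, Mul(-1, Add(Pow(t, 2), Mul(-5, t)))) = Add(2, Add(Mul(-1, Pow(t, 2)), Mul(5, t))) = Add(2, Mul(-1, Pow(t, 2)), Mul(5, t)))
Mul(Mul(Function('N')(-6), -8), Function('R')(-2)) = Mul(Mul(Mul(Pow(Add(-3, -6), -1), Add(2, -6)), -8), Add(2, Mul(-1, Pow(-2, 2)), Mul(5, -2))) = Mul(Mul(Mul(Pow(-9, -1), -4), -8), Add(2, Mul(-1, 4), -10)) = Mul(Mul(Mul(Rational(-1, 9), -4), -8), Add(2, -4, -10)) = Mul(Mul(Rational(4, 9), -8), -12) = Mul(Rational(-32, 9), -12) = Rational(128, 3)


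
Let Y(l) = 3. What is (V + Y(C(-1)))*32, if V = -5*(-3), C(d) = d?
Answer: 576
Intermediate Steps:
V = 15
(V + Y(C(-1)))*32 = (15 + 3)*32 = 18*32 = 576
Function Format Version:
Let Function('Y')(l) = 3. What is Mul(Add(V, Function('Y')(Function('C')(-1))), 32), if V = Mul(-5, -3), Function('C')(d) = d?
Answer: 576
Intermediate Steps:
V = 15
Mul(Add(V, Function('Y')(Function('C')(-1))), 32) = Mul(Add(15, 3), 32) = Mul(18, 32) = 576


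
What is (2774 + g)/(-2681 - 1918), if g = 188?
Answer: -2962/4599 ≈ -0.64405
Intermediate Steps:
(2774 + g)/(-2681 - 1918) = (2774 + 188)/(-2681 - 1918) = 2962/(-4599) = 2962*(-1/4599) = -2962/4599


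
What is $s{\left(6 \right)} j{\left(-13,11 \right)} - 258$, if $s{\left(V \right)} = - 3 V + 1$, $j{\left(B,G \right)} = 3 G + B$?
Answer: $-598$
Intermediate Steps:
$j{\left(B,G \right)} = B + 3 G$
$s{\left(V \right)} = 1 - 3 V$
$s{\left(6 \right)} j{\left(-13,11 \right)} - 258 = \left(1 - 18\right) \left(-13 + 3 \cdot 11\right) - 258 = \left(1 - 18\right) \left(-13 + 33\right) - 258 = \left(-17\right) 20 - 258 = -340 - 258 = -598$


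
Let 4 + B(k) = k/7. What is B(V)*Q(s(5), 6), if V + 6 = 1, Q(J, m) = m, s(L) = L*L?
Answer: -198/7 ≈ -28.286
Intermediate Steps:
s(L) = L**2
V = -5 (V = -6 + 1 = -5)
B(k) = -4 + k/7
B(V)*Q(s(5), 6) = (-4 + (1/7)*(-5))*6 = (-4 - 5/7)*6 = -33/7*6 = -198/7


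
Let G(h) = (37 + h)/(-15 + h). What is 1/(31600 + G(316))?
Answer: 301/9511953 ≈ 3.1644e-5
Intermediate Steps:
G(h) = (37 + h)/(-15 + h)
1/(31600 + G(316)) = 1/(31600 + (37 + 316)/(-15 + 316)) = 1/(31600 + 353/301) = 1/(9511953/301) = 301/9511953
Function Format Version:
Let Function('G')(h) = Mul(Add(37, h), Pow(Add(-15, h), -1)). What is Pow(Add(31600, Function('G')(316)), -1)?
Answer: Rational(301, 9511953) ≈ 3.1644e-5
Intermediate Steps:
Function('G')(h) = Mul(Pow(Add(-15, h), -1), Add(37, h))
Pow(Add(31600, Function('G')(316)), -1) = Pow(Add(31600, Mul(Pow(Add(-15, 316), -1), Add(37, 316))), -1) = Pow(Add(31600, Mul(Pow(301, -1), 353)), -1) = Pow(Add(31600, Mul(Rational(1, 301), 353)), -1) = Pow(Add(31600, Rational(353, 301)), -1) = Pow(Rational(9511953, 301), -1) = Rational(301, 9511953)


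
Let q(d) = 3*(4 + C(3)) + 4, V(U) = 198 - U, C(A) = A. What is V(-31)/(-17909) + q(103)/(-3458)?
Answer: -1239607/61929322 ≈ -0.020016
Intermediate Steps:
q(d) = 25 (q(d) = 3*(4 + 3) + 4 = 3*7 + 4 = 21 + 4 = 25)
V(-31)/(-17909) + q(103)/(-3458) = (198 - 1*(-31))/(-17909) + 25/(-3458) = (198 + 31)*(-1/17909) + 25*(-1/3458) = 229*(-1/17909) - 25/3458 = -229/17909 - 25/3458 = -1239607/61929322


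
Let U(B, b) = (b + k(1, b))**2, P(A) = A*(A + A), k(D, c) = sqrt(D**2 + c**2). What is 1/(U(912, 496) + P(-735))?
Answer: 1572483/2230606312201 - 992*sqrt(246017)/2230606312201 ≈ 4.8438e-7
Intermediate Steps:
P(A) = 2*A**2 (P(A) = A*(2*A) = 2*A**2)
U(B, b) = (b + sqrt(1 + b**2))**2 (U(B, b) = (b + sqrt(1**2 + b**2))**2 = (b + sqrt(1 + b**2))**2)
1/(U(912, 496) + P(-735)) = 1/((496 + sqrt(1 + 496**2))**2 + 2*(-735)**2) = 1/((496 + sqrt(1 + 246016))**2 + 2*540225) = 1/((496 + sqrt(246017))**2 + 1080450) = 1/(1080450 + (496 + sqrt(246017))**2)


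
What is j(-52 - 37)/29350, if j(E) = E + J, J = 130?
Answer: 41/29350 ≈ 0.0013969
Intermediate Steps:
j(E) = 130 + E (j(E) = E + 130 = 130 + E)
j(-52 - 37)/29350 = (130 + (-52 - 37))/29350 = (130 - 89)*(1/29350) = 41*(1/29350) = 41/29350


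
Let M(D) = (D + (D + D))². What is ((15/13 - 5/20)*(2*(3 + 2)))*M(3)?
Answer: 19035/26 ≈ 732.12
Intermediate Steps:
M(D) = 9*D² (M(D) = (D + 2*D)² = (3*D)² = 9*D²)
((15/13 - 5/20)*(2*(3 + 2)))*M(3) = ((15/13 - 5/20)*(2*(3 + 2)))*(9*3²) = ((15*(1/13) - 5*1/20)*(2*5))*(9*9) = ((15/13 - ¼)*10)*81 = ((47/52)*10)*81 = (235/26)*81 = 19035/26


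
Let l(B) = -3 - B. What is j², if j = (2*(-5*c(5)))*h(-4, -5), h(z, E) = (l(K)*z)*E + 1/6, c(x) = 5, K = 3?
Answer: 323100625/9 ≈ 3.5900e+7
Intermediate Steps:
h(z, E) = ⅙ - 6*E*z (h(z, E) = ((-3 - 1*3)*z)*E + 1/6 = ((-3 - 3)*z)*E + ⅙ = (-6*z)*E + ⅙ = -6*E*z + ⅙ = ⅙ - 6*E*z)
j = 17975/3 (j = (2*(-5*5))*(⅙ - 6*(-5)*(-4)) = (2*(-25))*(⅙ - 120) = -50*(-719/6) = 17975/3 ≈ 5991.7)
j² = (17975/3)² = 323100625/9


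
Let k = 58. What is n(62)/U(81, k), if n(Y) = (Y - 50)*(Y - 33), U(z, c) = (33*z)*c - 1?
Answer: 348/155033 ≈ 0.0022447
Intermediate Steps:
U(z, c) = -1 + 33*c*z (U(z, c) = 33*c*z - 1 = -1 + 33*c*z)
n(Y) = (-50 + Y)*(-33 + Y)
n(62)/U(81, k) = (1650 + 62**2 - 83*62)/(-1 + 33*58*81) = (1650 + 3844 - 5146)/(-1 + 155034) = 348/155033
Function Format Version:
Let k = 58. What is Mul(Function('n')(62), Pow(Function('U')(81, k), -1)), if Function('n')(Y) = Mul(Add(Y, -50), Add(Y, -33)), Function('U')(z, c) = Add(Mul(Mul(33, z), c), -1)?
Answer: Rational(348, 155033) ≈ 0.0022447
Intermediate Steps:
Function('U')(z, c) = Add(-1, Mul(33, c, z)) (Function('U')(z, c) = Add(Mul(33, c, z), -1) = Add(-1, Mul(33, c, z)))
Function('n')(Y) = Mul(Add(-50, Y), Add(-33, Y))
Mul(Function('n')(62), Pow(Function('U')(81, k), -1)) = Mul(Add(1650, Pow(62, 2), Mul(-83, 62)), Pow(Add(-1, Mul(33, 58, 81)), -1)) = Mul(Add(1650, 3844, -5146), Pow(Add(-1, 155034), -1)) = Mul(348, Pow(155033, -1)) = Mul(348, Rational(1, 155033)) = Rational(348, 155033)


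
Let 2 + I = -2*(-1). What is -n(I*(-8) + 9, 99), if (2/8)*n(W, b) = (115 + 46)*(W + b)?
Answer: -69552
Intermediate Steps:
I = 0 (I = -2 - 2*(-1) = -2 + 2 = 0)
n(W, b) = 644*W + 644*b (n(W, b) = 4*((115 + 46)*(W + b)) = 4*(161*(W + b)) = 4*(161*W + 161*b) = 644*W + 644*b)
-n(I*(-8) + 9, 99) = -(644*(0*(-8) + 9) + 644*99) = -(644*(0 + 9) + 63756) = -(644*9 + 63756) = -(5796 + 63756) = -1*69552 = -69552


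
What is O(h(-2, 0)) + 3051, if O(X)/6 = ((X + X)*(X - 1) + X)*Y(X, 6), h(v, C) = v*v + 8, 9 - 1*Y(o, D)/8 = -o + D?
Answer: 201771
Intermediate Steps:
Y(o, D) = 72 - 8*D + 8*o (Y(o, D) = 72 - 8*(-o + D) = 72 - 8*(D - o) = 72 + (-8*D + 8*o) = 72 - 8*D + 8*o)
h(v, C) = 8 + v**2 (h(v, C) = v**2 + 8 = 8 + v**2)
O(X) = 6*(24 + 8*X)*(X + 2*X*(-1 + X)) (O(X) = 6*(((X + X)*(X - 1) + X)*(72 - 8*6 + 8*X)) = 6*(((2*X)*(-1 + X) + X)*(72 - 48 + 8*X)) = 6*((2*X*(-1 + X) + X)*(24 + 8*X)) = 6*((X + 2*X*(-1 + X))*(24 + 8*X)) = 6*((24 + 8*X)*(X + 2*X*(-1 + X))) = 6*(24 + 8*X)*(X + 2*X*(-1 + X)))
O(h(-2, 0)) + 3051 = 48*(8 + (-2)**2)*(-1 + 2*(8 + (-2)**2))*(3 + (8 + (-2)**2)) + 3051 = 48*(8 + 4)*(-1 + 2*(8 + 4))*(3 + (8 + 4)) + 3051 = 48*12*(-1 + 2*12)*(3 + 12) + 3051 = 48*12*(-1 + 24)*15 + 3051 = 48*12*23*15 + 3051 = 198720 + 3051 = 201771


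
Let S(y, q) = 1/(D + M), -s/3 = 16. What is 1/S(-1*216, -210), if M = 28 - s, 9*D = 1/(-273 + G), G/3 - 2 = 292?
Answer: 416557/5481 ≈ 76.000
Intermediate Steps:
G = 882 (G = 6 + 3*292 = 6 + 876 = 882)
s = -48 (s = -3*16 = -48)
D = 1/5481 (D = 1/(9*(-273 + 882)) = (⅑)/609 = (⅑)*(1/609) = 1/5481 ≈ 0.00018245)
M = 76 (M = 28 - 1*(-48) = 28 + 48 = 76)
S(y, q) = 5481/416557 (S(y, q) = 1/(1/5481 + 76) = 1/(416557/5481) = 5481/416557)
1/S(-1*216, -210) = 1/(5481/416557) = 416557/5481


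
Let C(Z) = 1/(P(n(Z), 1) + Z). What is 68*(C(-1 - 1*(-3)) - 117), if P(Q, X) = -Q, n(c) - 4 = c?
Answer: -7973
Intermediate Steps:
n(c) = 4 + c
C(Z) = -¼ (C(Z) = 1/(-(4 + Z) + Z) = 1/((-4 - Z) + Z) = 1/(-4) = -¼)
68*(C(-1 - 1*(-3)) - 117) = 68*(-¼ - 117) = 68*(-469/4) = -7973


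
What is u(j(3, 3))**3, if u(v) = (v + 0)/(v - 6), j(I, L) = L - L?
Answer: 0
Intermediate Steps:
j(I, L) = 0
u(v) = v/(-6 + v)
u(j(3, 3))**3 = (0/(-6 + 0))**3 = (0/(-6))**3 = (0*(-1/6))**3 = 0**3 = 0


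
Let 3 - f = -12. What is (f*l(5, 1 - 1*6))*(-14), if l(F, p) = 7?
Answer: -1470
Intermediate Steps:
f = 15 (f = 3 - 1*(-12) = 3 + 12 = 15)
(f*l(5, 1 - 1*6))*(-14) = (15*7)*(-14) = 105*(-14) = -1470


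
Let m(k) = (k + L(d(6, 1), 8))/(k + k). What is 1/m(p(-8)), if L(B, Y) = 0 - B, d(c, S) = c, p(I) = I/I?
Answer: -⅖ ≈ -0.40000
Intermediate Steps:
p(I) = 1
L(B, Y) = -B
m(k) = (-6 + k)/(2*k) (m(k) = (k - 1*6)/(k + k) = (k - 6)/((2*k)) = (-6 + k)*(1/(2*k)) = (-6 + k)/(2*k))
1/m(p(-8)) = 1/((½)*(-6 + 1)/1) = 1/((½)*1*(-5)) = 1/(-5/2) = -⅖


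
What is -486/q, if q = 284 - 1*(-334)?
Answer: -81/103 ≈ -0.78641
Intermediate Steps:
q = 618 (q = 284 + 334 = 618)
-486/q = -486/618 = -486*1/618 = -81/103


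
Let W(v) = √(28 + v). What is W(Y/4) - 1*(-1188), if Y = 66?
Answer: 1188 + √178/2 ≈ 1194.7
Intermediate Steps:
W(Y/4) - 1*(-1188) = √(28 + 66/4) - 1*(-1188) = √(28 + 66*(¼)) + 1188 = √(28 + 33/2) + 1188 = √(89/2) + 1188 = √178/2 + 1188 = 1188 + √178/2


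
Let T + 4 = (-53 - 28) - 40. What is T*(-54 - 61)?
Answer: 14375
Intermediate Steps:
T = -125 (T = -4 + ((-53 - 28) - 40) = -4 + (-81 - 40) = -4 - 121 = -125)
T*(-54 - 61) = -125*(-54 - 61) = -125*(-115) = 14375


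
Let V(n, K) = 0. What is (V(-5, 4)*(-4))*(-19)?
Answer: 0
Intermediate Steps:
(V(-5, 4)*(-4))*(-19) = (0*(-4))*(-19) = 0*(-19) = 0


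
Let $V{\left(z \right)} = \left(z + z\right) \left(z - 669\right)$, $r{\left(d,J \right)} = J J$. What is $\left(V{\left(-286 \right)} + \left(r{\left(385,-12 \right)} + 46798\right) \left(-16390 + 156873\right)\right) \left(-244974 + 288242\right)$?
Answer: $285356754175928$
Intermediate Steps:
$r{\left(d,J \right)} = J^{2}$
$V{\left(z \right)} = 2 z \left(-669 + z\right)$
$\left(V{\left(-286 \right)} + \left(r{\left(385,-12 \right)} + 46798\right) \left(-16390 + 156873\right)\right) \left(-244974 + 288242\right) = \left(2 \left(-286\right) \left(-669 - 286\right) + \left(\left(-12\right)^{2} + 46798\right) \left(-16390 + 156873\right)\right) \left(-244974 + 288242\right) = \left(2 \left(-286\right) \left(-955\right) + \left(144 + 46798\right) 140483\right) 43268 = \left(546260 + 46942 \cdot 140483\right) 43268 = \left(546260 + 6594552986\right) 43268 = 6595099246 \cdot 43268 = 285356754175928$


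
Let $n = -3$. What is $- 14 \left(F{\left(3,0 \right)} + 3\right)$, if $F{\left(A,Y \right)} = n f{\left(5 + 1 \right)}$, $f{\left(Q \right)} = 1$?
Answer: $0$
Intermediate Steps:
$F{\left(A,Y \right)} = -3$ ($F{\left(A,Y \right)} = \left(-3\right) 1 = -3$)
$- 14 \left(F{\left(3,0 \right)} + 3\right) = - 14 \left(-3 + 3\right) = \left(-14\right) 0 = 0$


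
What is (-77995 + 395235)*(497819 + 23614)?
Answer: 165419404920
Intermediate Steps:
(-77995 + 395235)*(497819 + 23614) = 317240*521433 = 165419404920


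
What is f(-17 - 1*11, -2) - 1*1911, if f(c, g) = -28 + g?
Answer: -1941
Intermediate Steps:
f(-17 - 1*11, -2) - 1*1911 = (-28 - 2) - 1*1911 = -30 - 1911 = -1941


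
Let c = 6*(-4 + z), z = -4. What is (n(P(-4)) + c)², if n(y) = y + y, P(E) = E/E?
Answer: 2116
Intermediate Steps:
P(E) = 1
n(y) = 2*y
c = -48 (c = 6*(-4 - 4) = 6*(-8) = -48)
(n(P(-4)) + c)² = (2*1 - 48)² = (2 - 48)² = (-46)² = 2116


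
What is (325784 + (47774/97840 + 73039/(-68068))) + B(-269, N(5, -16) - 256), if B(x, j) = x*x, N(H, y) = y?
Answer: 331443934325909/832471640 ≈ 3.9814e+5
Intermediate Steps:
B(x, j) = x²
(325784 + (47774/97840 + 73039/(-68068))) + B(-269, N(5, -16) - 256) = (325784 + (47774/97840 + 73039/(-68068))) + (-269)² = (325784 + (47774*(1/97840) + 73039*(-1/68068))) + 72361 = (325784 + (23887/48920 - 73039/68068)) + 72361 = (325784 - 486781891/832471640) + 72361 = 271205453983869/832471640 + 72361 = 331443934325909/832471640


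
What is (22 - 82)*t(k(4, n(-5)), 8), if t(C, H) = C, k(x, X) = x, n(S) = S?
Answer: -240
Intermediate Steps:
(22 - 82)*t(k(4, n(-5)), 8) = (22 - 82)*4 = -60*4 = -240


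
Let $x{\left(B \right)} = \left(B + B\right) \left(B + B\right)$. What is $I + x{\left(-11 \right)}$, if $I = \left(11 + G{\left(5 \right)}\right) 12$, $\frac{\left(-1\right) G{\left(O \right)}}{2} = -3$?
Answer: $688$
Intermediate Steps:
$G{\left(O \right)} = 6$ ($G{\left(O \right)} = \left(-2\right) \left(-3\right) = 6$)
$x{\left(B \right)} = 4 B^{2}$ ($x{\left(B \right)} = 2 B 2 B = 4 B^{2}$)
$I = 204$ ($I = \left(11 + 6\right) 12 = 17 \cdot 12 = 204$)
$I + x{\left(-11 \right)} = 204 + 4 \left(-11\right)^{2} = 204 + 4 \cdot 121 = 204 + 484 = 688$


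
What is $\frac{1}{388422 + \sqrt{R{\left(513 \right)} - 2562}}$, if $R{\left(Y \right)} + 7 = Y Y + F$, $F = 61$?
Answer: $\frac{129474}{50290463141} - \frac{\sqrt{260661}}{150871389423} \approx 2.5711 \cdot 10^{-6}$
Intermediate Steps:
$R{\left(Y \right)} = 54 + Y^{2}$ ($R{\left(Y \right)} = -7 + \left(Y Y + 61\right) = -7 + \left(Y^{2} + 61\right) = -7 + \left(61 + Y^{2}\right) = 54 + Y^{2}$)
$\frac{1}{388422 + \sqrt{R{\left(513 \right)} - 2562}} = \frac{1}{388422 + \sqrt{\left(54 + 513^{2}\right) - 2562}} = \frac{1}{388422 + \sqrt{\left(54 + 263169\right) - 2562}} = \frac{1}{388422 + \sqrt{263223 - 2562}} = \frac{1}{388422 + \sqrt{260661}}$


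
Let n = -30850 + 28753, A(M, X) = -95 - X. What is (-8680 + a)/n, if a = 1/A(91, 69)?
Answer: 158169/38212 ≈ 4.1393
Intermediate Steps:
a = -1/164 (a = 1/(-95 - 1*69) = 1/(-95 - 69) = 1/(-164) = -1/164 ≈ -0.0060976)
n = -2097
(-8680 + a)/n = (-8680 - 1/164)/(-2097) = -1423521/164*(-1/2097) = 158169/38212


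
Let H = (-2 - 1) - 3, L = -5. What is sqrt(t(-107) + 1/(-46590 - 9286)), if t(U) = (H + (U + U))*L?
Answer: sqrt(858585014431)/27938 ≈ 33.166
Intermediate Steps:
H = -6 (H = -3 - 3 = -6)
t(U) = 30 - 10*U (t(U) = (-6 + (U + U))*(-5) = (-6 + 2*U)*(-5) = 30 - 10*U)
sqrt(t(-107) + 1/(-46590 - 9286)) = sqrt((30 - 10*(-107)) + 1/(-46590 - 9286)) = sqrt((30 + 1070) + 1/(-55876)) = sqrt(1100 - 1/55876) = sqrt(61463599/55876) = sqrt(858585014431)/27938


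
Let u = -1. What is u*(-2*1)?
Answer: 2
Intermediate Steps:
u*(-2*1) = -(-2) = -1*(-2) = 2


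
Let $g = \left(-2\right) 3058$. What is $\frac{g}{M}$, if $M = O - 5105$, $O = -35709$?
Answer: $\frac{3058}{20407} \approx 0.14985$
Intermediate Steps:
$M = -40814$ ($M = -35709 - 5105 = -40814$)
$g = -6116$
$\frac{g}{M} = - \frac{6116}{-40814} = \left(-6116\right) \left(- \frac{1}{40814}\right) = \frac{3058}{20407}$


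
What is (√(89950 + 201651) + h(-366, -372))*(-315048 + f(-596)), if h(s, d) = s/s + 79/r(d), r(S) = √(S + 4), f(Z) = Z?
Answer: -315644 - 5365948*√1009 + 6233969*I*√23/23 ≈ -1.7076e+8 + 1.2999e+6*I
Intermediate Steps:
r(S) = √(4 + S)
h(s, d) = 1 + 79/√(4 + d) (h(s, d) = s/s + 79/(√(4 + d)) = 1 + 79/√(4 + d))
(√(89950 + 201651) + h(-366, -372))*(-315048 + f(-596)) = (√(89950 + 201651) + (1 + 79/√(4 - 372)))*(-315048 - 596) = (√291601 + (1 + 79/√(-368)))*(-315644) = (17*√1009 + (1 + 79*(-I*√23/92)))*(-315644) = (17*√1009 + (1 - 79*I*√23/92))*(-315644) = (1 + 17*√1009 - 79*I*√23/92)*(-315644) = -315644 - 5365948*√1009 + 6233969*I*√23/23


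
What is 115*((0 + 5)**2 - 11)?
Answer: 1610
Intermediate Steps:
115*((0 + 5)**2 - 11) = 115*(5**2 - 11) = 115*(25 - 11) = 115*14 = 1610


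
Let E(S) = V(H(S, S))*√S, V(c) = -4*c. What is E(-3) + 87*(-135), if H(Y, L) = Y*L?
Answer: -11745 - 36*I*√3 ≈ -11745.0 - 62.354*I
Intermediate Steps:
H(Y, L) = L*Y
E(S) = -4*S^(5/2) (E(S) = (-4*S*S)*√S = (-4*S²)*√S = -4*S^(5/2))
E(-3) + 87*(-135) = -36*I*√3 + 87*(-135) = -36*I*√3 - 11745 = -11745 - 36*I*√3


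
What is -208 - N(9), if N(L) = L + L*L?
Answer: -298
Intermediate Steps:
N(L) = L + L²
-208 - N(9) = -208 - 9*(1 + 9) = -208 - 9*10 = -208 - 1*90 = -208 - 90 = -298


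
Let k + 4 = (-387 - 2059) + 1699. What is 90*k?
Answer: -67590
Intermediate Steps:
k = -751 (k = -4 + ((-387 - 2059) + 1699) = -4 + (-2446 + 1699) = -4 - 747 = -751)
90*k = 90*(-751) = -67590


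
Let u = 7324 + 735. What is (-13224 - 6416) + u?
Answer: -11581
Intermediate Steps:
u = 8059
(-13224 - 6416) + u = (-13224 - 6416) + 8059 = -19640 + 8059 = -11581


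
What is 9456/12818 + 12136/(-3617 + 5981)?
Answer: 22239154/3787719 ≈ 5.8714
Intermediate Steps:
9456/12818 + 12136/(-3617 + 5981) = 9456*(1/12818) + 12136/2364 = 4728/6409 + 12136*(1/2364) = 4728/6409 + 3034/591 = 22239154/3787719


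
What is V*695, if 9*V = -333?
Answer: -25715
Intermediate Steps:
V = -37 (V = (⅑)*(-333) = -37)
V*695 = -37*695 = -25715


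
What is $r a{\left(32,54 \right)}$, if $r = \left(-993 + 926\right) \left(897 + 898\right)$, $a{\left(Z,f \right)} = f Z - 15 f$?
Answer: $-110403270$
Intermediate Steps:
$a{\left(Z,f \right)} = - 15 f + Z f$ ($a{\left(Z,f \right)} = Z f - 15 f = - 15 f + Z f$)
$r = -120265$ ($r = \left(-67\right) 1795 = -120265$)
$r a{\left(32,54 \right)} = - 120265 \cdot 54 \left(-15 + 32\right) = - 120265 \cdot 54 \cdot 17 = \left(-120265\right) 918 = -110403270$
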